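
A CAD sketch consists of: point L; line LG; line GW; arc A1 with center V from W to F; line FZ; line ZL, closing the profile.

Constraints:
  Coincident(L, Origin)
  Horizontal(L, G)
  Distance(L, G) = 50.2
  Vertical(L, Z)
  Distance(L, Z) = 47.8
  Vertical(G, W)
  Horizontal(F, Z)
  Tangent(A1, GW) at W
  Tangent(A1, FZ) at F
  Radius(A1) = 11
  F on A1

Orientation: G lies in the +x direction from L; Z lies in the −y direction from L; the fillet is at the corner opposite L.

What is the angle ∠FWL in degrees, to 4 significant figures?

81.24°

L is at the origin; LG is horizontal with |LG| = 50.2 and G on the +x side, so G = (50.20, 0.000). L and Z share the same x with |LZ| = 47.8 and Z on the −y side, so Z = (0.000, -47.80). The virtual corner opposite L is at (50.20, -47.80). The tangent condition forces VW to be normal to GW and the tangent condition forces VF to be normal to FZ, with radius 11.0, so the center V sits 11.0 in from both sides at V = (39.20, -36.80). That places the tangent points at W = (50.20, -36.80) on GW and F = (39.20, -47.80) on FZ. Then cos ∠FWL = WF·WL / (|WF||WL|), giving 81.24°.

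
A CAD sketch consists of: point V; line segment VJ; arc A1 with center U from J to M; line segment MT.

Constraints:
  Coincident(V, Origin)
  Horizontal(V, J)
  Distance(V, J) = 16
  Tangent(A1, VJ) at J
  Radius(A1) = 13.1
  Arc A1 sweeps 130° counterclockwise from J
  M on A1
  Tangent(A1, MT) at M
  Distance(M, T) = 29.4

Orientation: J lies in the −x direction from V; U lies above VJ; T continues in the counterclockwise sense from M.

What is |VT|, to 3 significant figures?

50.6

On A1, J sits at bearing -90° from U; a 130° counterclockwise sweep puts M at bearing 40°, so M = U + 13.1·(cos 40°, sin 40°) = (-5.96, 21.5). Tangency of A1 to MT means the radius UM is perpendicular to MT, so MT runs along (−sin 40°, cos 40°); with |MT| = 29.4, T = (-24.9, 44.0). Then |VT| = |T − V| = 50.6.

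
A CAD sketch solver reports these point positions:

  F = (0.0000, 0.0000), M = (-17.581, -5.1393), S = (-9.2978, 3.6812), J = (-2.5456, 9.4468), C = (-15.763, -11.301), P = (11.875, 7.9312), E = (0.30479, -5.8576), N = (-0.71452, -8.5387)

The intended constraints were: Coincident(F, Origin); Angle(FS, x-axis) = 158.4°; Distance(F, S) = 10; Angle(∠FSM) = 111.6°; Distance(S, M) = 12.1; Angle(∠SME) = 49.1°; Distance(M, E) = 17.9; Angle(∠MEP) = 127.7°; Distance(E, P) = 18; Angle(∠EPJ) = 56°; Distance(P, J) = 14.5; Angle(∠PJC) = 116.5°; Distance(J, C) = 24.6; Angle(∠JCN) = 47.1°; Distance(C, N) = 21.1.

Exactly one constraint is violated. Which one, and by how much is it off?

Distance(C, N) = 21.1 — off by 5.80.

F = (0.00, 0.00) ✓; FS at 158.4° ✓; |FS| = 10.00 ✓; ∠FSM = 111.6° ✓; |SM| = 12.10 ✓; ∠SME = 49.10° ✓; |ME| = 17.90 ✓; ∠MEP = 127.7° ✓; |EP| = 18.00 ✓; ∠EPJ = 56.00° ✓; |PJ| = 14.50 ✓; ∠PJC = 116.5° ✓; |JC| = 24.60 ✓; ∠JCN = 47.10° ✓; |CN| = 15.30 ✗.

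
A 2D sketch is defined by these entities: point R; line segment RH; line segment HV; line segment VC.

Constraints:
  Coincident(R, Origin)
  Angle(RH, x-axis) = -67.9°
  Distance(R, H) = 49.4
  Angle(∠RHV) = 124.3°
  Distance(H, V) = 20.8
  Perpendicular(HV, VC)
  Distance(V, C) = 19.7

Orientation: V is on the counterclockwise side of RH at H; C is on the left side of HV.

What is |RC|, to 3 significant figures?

53.0

R is at the origin; RH runs at -67.9° with length 49.4, so H = 49.4·(cos -67.9°, sin -67.9°) = (18.6, -45.8). ∠RHV = 124.3°, so HV runs at -67.9° + (180° − 124.3°) = -12.2° from the x-axis; with |HV| = 20.8, V = H + 20.8·(cos -12.2°, sin -12.2°) = (38.9, -50.2). The perpendicularity gives VC at right angles to HV; with |VC| = 19.7 on the left of HV, C = V + 19.7·(0.211, 0.977) = (43.1, -30.9). Then |RC| = |C − R| = 53.0.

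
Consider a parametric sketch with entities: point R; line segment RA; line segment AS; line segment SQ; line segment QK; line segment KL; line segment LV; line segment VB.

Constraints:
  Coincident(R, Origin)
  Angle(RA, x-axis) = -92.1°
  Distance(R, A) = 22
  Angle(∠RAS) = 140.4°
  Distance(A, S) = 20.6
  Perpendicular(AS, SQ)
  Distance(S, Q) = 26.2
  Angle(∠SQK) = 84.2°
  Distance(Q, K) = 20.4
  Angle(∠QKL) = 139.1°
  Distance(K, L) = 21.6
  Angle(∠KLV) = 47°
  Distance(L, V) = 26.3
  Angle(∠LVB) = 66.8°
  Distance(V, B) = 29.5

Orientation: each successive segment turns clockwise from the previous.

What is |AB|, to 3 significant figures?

35.5

R is at the origin; RA runs at -92.1° with length 22.0, so A = (-0.806, -22.0). ∠RAS = 140.4° gives AS at -132° from the x-axis; with |AS| = 20.6, S = (-14.5, -37.4). AS ⟂ SQ, so SQ runs at 138°; with |SQ| = 26.2, Q = (-34.1, -19.9). ∠SQK = 84.2° gives QK at 42.5° from the x-axis; with |QK| = 20.4, K = (-19.0, -6.15). ∠QKL = 139.1° gives KL at 1.60° from the x-axis; with |KL| = 21.6, L = (2.56, -5.55). ∠KLV = 47.0° gives LV at -131° from the x-axis; with |LV| = 26.3, V = (-14.8, -25.3). ∠LVB = 66.8° gives VB at 115° from the x-axis; with |VB| = 29.5, B = (-27.5, 1.37). Then |AB| = |B − A| = 35.5.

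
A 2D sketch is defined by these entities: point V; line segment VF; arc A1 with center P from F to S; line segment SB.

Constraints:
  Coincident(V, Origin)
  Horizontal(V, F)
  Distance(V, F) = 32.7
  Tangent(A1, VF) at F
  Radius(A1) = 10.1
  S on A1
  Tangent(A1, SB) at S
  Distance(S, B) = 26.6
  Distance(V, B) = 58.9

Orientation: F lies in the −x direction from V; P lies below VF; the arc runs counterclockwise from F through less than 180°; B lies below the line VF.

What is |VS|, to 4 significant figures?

43.33

V is at the origin; VF is horizontal with |VF| = 32.7 and F on the −x side, so F = (-32.70, 0.000). Tangency of A1 to VF means the radius PF is perpendicular to VF, so P = F + (0, -10.1) = (-32.70, -10.10). Since PS ⟂ SB (tangency), |PB| = √(10.1² + 26.6²) = 28.45 regardless of where S sits on A1. So B lies on both circle(V, 58.9) and circle(P, 28.45); the below-VF intersection is B = (-48.06, -34.05). S is the foot of the tangent from B: S = (-42.58, -8.021).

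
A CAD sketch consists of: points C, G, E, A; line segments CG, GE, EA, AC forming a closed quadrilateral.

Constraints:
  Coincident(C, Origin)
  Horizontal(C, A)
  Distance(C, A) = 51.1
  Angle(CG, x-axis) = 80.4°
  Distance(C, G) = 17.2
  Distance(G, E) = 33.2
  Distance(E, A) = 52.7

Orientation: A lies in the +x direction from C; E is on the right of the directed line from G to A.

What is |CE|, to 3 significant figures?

16.2

C is at the origin; CA is horizontal with |CA| = 51.1 and A in +x, so A = (51.1, 0). CG runs at 80.4° with |CG| = 17.2, so G = (2.87, 17.0). E is determined by |GE| = 33.2 and |EA| = 52.7 together: it lies at the intersection of circle(G, 33.2) and circle(A, 52.7). With |GA| = 51.1, the foot of the radical line on GA is 9.18 from G and the perpendicular offset is √(33.2² − 9.18²) = 31.9. Taking the right-of-GA solution: E = (0.947, -16.2).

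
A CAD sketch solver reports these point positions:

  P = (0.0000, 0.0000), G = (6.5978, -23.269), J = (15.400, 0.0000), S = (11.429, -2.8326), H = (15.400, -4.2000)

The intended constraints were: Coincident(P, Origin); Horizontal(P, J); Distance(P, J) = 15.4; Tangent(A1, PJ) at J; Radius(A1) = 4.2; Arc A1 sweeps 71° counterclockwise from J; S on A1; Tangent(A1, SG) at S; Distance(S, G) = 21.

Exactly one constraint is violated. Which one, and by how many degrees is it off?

Tangent(A1, SG) at S — off by 5.70°.

P = (0.00, 0.00) ✓; P.y = 0.00, J.y = 0.00 ✓; |PJ| = 15.40 ✓; ∠(HJ, JP) = 90.00° ✓; |HJ| = 4.200 ✓; bearing(H→S) − bearing(H→J) = 71.00° ✓; |HS| = 4.200 ✓; ∠(HS, SG) = 84.30° ✗; |SG| = 21.00 ✓.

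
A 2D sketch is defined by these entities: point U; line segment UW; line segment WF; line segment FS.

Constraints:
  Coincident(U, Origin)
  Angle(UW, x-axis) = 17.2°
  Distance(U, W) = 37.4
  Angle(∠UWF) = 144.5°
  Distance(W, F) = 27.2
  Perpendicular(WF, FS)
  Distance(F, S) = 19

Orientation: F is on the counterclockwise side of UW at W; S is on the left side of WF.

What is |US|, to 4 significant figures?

57.71

U is at the origin; UW runs at 17.2° with length 37.4, so W = 37.4·(cos 17.2°, sin 17.2°) = (35.73, 11.06). ∠UWF = 144.5°, so WF runs at 17.2° + (180° − 144.5°) = 52.70° from the x-axis; with |WF| = 27.2, F = W + 27.2·(cos 52.70°, sin 52.70°) = (52.21, 32.70). WF ⟂ FS; with |FS| = 19.0 on the left of WF, S = F + 19.0·(-0.7955, 0.6060) = (37.10, 44.21). Then |US| = |S − U| = 57.71.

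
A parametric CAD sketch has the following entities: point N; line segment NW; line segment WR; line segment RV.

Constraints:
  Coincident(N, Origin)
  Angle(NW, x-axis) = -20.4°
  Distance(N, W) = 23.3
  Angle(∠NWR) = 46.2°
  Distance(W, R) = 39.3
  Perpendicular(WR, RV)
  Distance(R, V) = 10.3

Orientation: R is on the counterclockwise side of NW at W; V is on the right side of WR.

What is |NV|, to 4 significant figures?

35.67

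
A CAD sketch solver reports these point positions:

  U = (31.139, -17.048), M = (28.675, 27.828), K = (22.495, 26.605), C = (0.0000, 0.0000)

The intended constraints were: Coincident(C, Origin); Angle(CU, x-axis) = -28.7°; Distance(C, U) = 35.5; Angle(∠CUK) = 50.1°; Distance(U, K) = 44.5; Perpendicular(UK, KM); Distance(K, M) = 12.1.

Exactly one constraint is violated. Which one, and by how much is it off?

Distance(K, M) = 12.1 — off by 5.80.

C = (0.00, 0.00) ✓; CU at -28.70° ✓; |CU| = 35.50 ✓; ∠CUK = 50.10° ✓; |UK| = 44.50 ✓; ∠(UK, KM) = 90.01° ✓; |KM| = 6.300 ✗.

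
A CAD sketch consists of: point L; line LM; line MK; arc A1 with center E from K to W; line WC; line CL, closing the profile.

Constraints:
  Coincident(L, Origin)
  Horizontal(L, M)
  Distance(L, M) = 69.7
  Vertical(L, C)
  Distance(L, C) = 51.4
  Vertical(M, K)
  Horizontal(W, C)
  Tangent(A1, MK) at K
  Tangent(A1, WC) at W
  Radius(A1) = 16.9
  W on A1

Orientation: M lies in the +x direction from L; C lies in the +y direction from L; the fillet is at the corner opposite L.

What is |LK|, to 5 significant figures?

77.771

The virtual corner opposite L is at (69.700, 51.400). Tangency of A1 to MK means the radius EK is perpendicular to MK and since A1 is tangent to WC there, EW ⟂ WC, with radius 16.9, so the center E sits 16.9 in from both sides at E = (52.800, 34.500). That places the tangent points at K = (69.700, 34.500) on MK and W = (52.800, 51.400) on WC. Then |LK| = |K − L| = 77.771.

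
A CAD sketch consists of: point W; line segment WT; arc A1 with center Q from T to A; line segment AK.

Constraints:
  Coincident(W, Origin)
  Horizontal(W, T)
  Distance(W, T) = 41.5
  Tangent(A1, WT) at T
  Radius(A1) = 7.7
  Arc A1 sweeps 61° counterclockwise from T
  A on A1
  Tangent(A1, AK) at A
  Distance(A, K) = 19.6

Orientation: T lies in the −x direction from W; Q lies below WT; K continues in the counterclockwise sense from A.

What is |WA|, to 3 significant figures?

48.4

W is at the origin; W and T share the same y with |WT| = 41.5 and T on the −x side, so T = (-41.5, 0.00). The tangent condition forces QT to be normal to WT, so Q = T + (0, -7.7) = (-41.5, -7.70). On A1, T sits at bearing 90° from Q; a 61° counterclockwise sweep puts A at bearing 151°, so A = Q + 7.7·(cos 151°, sin 151°) = (-48.2, -3.97). Then |WA| = |A − W| = 48.4.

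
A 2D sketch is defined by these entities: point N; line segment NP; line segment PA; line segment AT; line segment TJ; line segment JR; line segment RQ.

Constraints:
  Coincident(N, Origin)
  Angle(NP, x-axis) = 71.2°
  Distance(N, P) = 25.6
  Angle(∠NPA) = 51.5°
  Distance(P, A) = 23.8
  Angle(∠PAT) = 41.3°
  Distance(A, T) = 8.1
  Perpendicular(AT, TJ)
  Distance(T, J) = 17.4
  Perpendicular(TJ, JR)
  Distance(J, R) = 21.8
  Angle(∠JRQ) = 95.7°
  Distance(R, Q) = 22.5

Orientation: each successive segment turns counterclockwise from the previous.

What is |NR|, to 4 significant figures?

42.67

N is at the origin; NP runs at 71.2° with length 25.6, so P = (8.250, 24.23). ∠NPA = 51.5° gives PA at -160.3° from the x-axis; with |PA| = 23.8, A = (-14.16, 16.21). ∠PAT = 41.3° gives AT at -21.60° from the x-axis; with |AT| = 8.1, T = (-6.626, 13.23). The perpendicularity gives TJ at right angles to AT, so TJ runs at 68.40°; with |TJ| = 17.4, J = (-0.2204, 29.41). TJ ⟂ JR, so JR runs at 158.4°; with |JR| = 21.8, R = (-20.49, 37.43). Then |NR| = |R − N| = 42.67.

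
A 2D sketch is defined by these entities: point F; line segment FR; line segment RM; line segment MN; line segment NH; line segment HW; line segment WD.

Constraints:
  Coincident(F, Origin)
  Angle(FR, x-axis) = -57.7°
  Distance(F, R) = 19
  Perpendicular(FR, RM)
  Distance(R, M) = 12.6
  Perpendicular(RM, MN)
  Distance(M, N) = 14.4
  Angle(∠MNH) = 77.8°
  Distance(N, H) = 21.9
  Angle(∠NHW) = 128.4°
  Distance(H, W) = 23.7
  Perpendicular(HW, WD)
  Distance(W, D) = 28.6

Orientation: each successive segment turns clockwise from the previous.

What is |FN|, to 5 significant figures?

13.413

F is at the origin; FR runs at -57.7° with length 19.0, so R = (10.153, -16.060). FR is perpendicular to RM, so RM runs at -147.70°; with |RM| = 12.6, M = (-0.49760, -22.793). RM is perpendicular to MN, so MN runs at 122.30°; with |MN| = 14.4, N = (-8.1923, -10.621). Then |FN| = |N − F| = 13.413.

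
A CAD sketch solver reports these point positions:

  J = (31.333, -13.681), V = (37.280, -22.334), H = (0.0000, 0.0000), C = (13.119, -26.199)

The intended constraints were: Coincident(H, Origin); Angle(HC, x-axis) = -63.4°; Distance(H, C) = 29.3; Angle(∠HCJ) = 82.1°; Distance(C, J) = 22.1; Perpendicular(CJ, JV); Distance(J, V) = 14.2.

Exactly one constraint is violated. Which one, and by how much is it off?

Distance(J, V) = 14.2 — off by 3.70.

H = (0.00, 0.00) ✓; HC at -63.40° ✓; |HC| = 29.30 ✓; ∠HCJ = 82.10° ✓; |CJ| = 22.10 ✓; ∠(CJ, JV) = 90.00° ✓; |JV| = 10.50 ✗.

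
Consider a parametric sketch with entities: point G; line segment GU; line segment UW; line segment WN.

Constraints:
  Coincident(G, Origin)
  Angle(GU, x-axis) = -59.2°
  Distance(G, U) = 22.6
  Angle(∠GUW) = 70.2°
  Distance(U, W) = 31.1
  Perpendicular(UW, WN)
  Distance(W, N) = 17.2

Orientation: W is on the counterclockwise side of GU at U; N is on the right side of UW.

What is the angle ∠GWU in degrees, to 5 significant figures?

42.208°

G is at the origin; GU runs at -59.2° with length 22.6, so U = 22.6·(cos -59.2°, sin -59.2°) = (11.572, -19.412). ∠GUW = 70.2°, so UW runs at -59.2° + (180° − 70.2°) = 50.600° from the x-axis; with |UW| = 31.1, W = U + 31.1·(cos 50.600°, sin 50.600°) = (31.312, 4.6195). Then cos ∠GWU = WG·WU / (|WG||WU|), giving 42.208°.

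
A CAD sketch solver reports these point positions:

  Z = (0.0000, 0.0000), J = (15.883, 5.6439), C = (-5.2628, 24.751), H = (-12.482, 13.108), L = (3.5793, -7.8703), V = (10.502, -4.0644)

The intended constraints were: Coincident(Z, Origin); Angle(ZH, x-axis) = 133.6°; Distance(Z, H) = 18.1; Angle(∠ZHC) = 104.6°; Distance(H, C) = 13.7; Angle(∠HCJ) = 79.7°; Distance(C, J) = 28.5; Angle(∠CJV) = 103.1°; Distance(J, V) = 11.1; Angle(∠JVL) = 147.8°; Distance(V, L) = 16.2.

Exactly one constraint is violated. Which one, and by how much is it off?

Distance(V, L) = 16.2 — off by 8.30.

Z = (0.00, 0.00) ✓; ZH at 133.6° ✓; |ZH| = 18.10 ✓; ∠ZHC = 104.6° ✓; |HC| = 13.70 ✓; ∠HCJ = 79.70° ✓; |CJ| = 28.50 ✓; ∠CJV = 103.1° ✓; |JV| = 11.10 ✓; ∠JVL = 147.8° ✓; |VL| = 7.900 ✗.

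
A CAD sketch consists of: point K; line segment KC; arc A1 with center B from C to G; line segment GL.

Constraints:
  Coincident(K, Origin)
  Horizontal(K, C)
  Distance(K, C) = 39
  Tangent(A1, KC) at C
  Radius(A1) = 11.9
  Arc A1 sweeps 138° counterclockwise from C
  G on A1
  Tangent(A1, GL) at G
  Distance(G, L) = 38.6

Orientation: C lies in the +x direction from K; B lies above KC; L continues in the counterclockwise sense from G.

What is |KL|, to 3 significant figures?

50.0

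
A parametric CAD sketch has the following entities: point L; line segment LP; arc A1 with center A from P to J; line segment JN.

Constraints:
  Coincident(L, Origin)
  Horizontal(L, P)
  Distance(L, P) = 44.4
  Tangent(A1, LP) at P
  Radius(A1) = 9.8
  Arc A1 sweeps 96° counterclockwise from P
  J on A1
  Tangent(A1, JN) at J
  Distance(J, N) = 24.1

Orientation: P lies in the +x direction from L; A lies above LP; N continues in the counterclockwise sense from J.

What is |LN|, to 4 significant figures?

62.26

L is at the origin; L and P share the same y with |LP| = 44.4 and P on the +x side, so P = (44.40, 0.000). Tangency of A1 to LP means the radius AP is perpendicular to LP, so A = P + (0, 9.8) = (44.40, 9.800). On A1, P sits at bearing -90° from A; a 96° counterclockwise sweep puts J at bearing 6°, so J = A + 9.8·(cos 6°, sin 6°) = (54.15, 10.82). Since A1 is tangent to JN there, AJ ⟂ JN, so JN runs along (−sin 6°, cos 6°); with |JN| = 24.1, N = (51.63, 34.79). Then |LN| = |N − L| = 62.26.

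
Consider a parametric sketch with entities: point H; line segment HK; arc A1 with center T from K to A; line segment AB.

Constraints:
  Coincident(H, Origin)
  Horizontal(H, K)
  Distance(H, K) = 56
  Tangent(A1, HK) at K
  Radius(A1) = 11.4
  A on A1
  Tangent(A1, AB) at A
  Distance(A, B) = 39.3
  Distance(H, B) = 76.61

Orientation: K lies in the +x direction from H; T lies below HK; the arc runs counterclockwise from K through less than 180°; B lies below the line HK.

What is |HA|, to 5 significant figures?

47.345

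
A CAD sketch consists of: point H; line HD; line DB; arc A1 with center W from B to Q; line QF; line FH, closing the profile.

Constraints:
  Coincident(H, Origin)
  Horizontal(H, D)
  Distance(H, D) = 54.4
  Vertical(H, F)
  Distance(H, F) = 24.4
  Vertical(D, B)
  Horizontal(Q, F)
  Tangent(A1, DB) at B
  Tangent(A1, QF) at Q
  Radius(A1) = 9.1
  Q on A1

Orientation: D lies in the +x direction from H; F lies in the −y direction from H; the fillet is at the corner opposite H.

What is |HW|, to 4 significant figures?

47.81

H and F share the same x with |HF| = 24.4 and F on the −y side, so F = (0.000, -24.40). The virtual corner opposite H is at (54.40, -24.40). The tangent condition forces WB to be normal to DB and since A1 is tangent to QF there, WQ ⟂ QF, with radius 9.1, so the center W sits 9.1 in from both sides at W = (45.30, -15.30). Then |HW| = |W − H| = 47.81.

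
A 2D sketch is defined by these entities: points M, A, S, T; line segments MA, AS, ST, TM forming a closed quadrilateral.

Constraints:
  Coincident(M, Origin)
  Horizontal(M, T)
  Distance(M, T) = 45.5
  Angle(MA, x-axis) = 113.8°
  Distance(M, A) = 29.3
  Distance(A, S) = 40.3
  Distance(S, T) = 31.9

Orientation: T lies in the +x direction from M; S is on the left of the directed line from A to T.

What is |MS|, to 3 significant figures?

39.2

Checks: |AS| = 40.30 ✓; |ST| = 31.90 ✓.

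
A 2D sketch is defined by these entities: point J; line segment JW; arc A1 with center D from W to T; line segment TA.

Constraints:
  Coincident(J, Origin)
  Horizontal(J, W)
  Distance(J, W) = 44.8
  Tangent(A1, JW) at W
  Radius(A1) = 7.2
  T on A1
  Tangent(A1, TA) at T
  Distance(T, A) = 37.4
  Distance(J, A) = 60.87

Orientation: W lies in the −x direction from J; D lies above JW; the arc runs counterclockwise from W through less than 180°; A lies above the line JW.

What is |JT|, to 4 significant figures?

38.43

Checks: ∠(DW, WJ) = 90.00° ✓; |DW| = 7.200 ✓; |DT| = 7.200 ✓; ∠(DT, TA) = 90.00° ✓; |TA| = 37.40 ✓; |JA| = 60.87 ✓.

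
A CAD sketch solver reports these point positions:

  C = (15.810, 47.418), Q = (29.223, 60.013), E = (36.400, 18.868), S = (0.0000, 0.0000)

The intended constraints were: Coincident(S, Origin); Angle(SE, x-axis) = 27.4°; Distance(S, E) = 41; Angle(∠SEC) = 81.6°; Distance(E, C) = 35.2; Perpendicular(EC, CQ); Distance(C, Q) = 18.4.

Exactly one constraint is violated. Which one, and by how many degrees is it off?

Perpendicular(EC, CQ) — off by 7.40°.

S = (0.00, 0.00) ✓; SE at 27.40° ✓; |SE| = 41.00 ✓; ∠SEC = 81.60° ✓; |EC| = 35.20 ✓; ∠(EC, CQ) = 82.60° ✗; |CQ| = 18.40 ✓.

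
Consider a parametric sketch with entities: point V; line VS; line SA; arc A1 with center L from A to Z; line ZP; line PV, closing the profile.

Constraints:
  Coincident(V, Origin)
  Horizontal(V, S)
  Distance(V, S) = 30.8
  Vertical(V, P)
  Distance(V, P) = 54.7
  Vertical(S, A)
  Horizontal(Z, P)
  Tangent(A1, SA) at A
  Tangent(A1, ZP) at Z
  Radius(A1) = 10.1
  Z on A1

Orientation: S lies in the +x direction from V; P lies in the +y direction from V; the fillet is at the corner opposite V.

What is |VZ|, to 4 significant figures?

58.49

V is at the origin; VS is horizontal with |VS| = 30.8 and S on the +x side, so S = (30.80, 0.000). VP is vertical with |VP| = 54.7 and P on the +y side, so P = (0.000, 54.70). The virtual corner opposite V is at (30.80, 54.70). The tangent condition forces LA to be normal to SA and the tangent condition forces LZ to be normal to ZP, with radius 10.1, so the center L sits 10.1 in from both sides at L = (20.70, 44.60). That places the tangent points at A = (30.80, 44.60) on SA and Z = (20.70, 54.70) on ZP. Then |VZ| = |Z − V| = 58.49.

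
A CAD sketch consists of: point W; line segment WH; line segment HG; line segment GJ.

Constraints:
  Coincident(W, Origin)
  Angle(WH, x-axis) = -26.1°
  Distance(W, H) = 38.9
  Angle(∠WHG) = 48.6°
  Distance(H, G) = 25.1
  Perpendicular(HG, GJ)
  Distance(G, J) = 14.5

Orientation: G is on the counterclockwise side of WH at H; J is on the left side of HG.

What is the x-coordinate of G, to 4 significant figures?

28.31

W is at the origin; WH runs at -26.1° with length 38.9, so H = 38.9·(cos -26.1°, sin -26.1°) = (34.93, -17.11). ∠WHG = 48.6°, so HG runs at -26.1° + (180° − 48.6°) = 105.3° from the x-axis; with |HG| = 25.1, G = H + 25.1·(cos 105.3°, sin 105.3°) = (28.31, 7.097). So G.x = 28.31.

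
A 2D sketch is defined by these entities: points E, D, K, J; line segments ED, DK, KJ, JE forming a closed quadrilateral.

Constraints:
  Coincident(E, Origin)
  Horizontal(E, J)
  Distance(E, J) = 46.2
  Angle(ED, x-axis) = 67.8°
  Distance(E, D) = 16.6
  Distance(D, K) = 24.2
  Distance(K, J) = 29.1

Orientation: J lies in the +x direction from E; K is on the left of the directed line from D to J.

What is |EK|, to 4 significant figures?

37.38

Checks: |DK| = 24.20 ✓; |KJ| = 29.10 ✓.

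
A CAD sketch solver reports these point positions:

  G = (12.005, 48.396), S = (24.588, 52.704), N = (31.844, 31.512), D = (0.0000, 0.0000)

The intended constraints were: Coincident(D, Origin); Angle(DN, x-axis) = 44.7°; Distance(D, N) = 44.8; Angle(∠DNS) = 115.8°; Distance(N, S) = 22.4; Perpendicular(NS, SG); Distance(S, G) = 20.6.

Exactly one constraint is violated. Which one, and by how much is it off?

Distance(S, G) = 20.6 — off by 7.30.

D = (0.00, 0.00) ✓; DN at 44.70° ✓; |DN| = 44.80 ✓; ∠DNS = 115.8° ✓; |NS| = 22.40 ✓; ∠(NS, SG) = 90.00° ✓; |SG| = 13.30 ✗.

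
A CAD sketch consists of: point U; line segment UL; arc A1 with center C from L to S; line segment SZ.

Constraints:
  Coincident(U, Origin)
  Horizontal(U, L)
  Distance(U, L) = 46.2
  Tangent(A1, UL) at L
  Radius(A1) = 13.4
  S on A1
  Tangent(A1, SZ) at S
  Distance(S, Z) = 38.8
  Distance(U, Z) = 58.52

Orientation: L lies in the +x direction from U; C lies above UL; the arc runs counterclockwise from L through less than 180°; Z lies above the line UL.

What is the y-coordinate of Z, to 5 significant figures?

50.742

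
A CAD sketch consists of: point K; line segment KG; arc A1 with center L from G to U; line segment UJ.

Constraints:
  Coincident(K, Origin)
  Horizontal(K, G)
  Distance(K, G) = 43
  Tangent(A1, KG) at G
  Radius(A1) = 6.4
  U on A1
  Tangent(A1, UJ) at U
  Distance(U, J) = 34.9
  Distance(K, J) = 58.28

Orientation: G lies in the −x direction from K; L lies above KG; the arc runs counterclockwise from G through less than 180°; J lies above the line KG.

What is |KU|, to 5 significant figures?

37.328

K is at the origin; K and G share the same y with |KG| = 43.0 and G on the −x side, so G = (-43.000, 0.0000). Since A1 is tangent to KG there, LG ⟂ KG, so L = G + (0, 6.4) = (-43.000, 6.4000). Since LU ⟂ UJ (tangency), |LJ| = √(6.4² + 34.9²) = 35.482 regardless of where U sits on A1. So J lies on both circle(K, 58.28) and circle(L, 35.482); the above-KG intersection is J = (-40.610, 41.801). U is the foot of the tangent from J: U = (-36.642, 7.1278).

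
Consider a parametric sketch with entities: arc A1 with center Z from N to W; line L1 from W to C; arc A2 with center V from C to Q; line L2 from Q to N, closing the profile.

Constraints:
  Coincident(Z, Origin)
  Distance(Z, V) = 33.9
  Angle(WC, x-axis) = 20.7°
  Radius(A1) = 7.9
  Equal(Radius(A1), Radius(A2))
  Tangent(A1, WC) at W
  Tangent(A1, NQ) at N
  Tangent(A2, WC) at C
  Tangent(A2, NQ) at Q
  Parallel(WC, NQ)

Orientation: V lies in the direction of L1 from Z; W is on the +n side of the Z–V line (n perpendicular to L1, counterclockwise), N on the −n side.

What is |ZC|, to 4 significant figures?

34.81

The slot axis is L1's direction at 20.7°, so u = (cos 20.7°, sin 20.7°) = (0.9354, 0.3535) and n = (−sin 20.7°, cos 20.7°) = (-0.3535, 0.9354). Z is at the origin and V lies 33.9 along u from Z, so V = 33.9·u = (31.71, 11.98). Tangency of A1 to both parallel lines with radius 7.9 puts W and N at Z ± 7.9·n: W = (-2.792, 7.390), N = (2.792, -7.390). Equal radii place C and Q the same way about V: C = V + 7.9·n = (28.92, 19.37), Q = V − 7.9·n = (34.50, 4.593). Then |ZC| = |C − Z| = 34.81.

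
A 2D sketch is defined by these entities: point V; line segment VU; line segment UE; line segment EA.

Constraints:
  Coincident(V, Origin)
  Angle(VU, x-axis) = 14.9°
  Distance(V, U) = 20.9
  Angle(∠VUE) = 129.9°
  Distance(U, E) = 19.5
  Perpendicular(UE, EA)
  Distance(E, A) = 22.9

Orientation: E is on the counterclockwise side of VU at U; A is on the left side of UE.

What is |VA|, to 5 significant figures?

33.615

V is at the origin; VU runs at 14.9° with length 20.9, so U = 20.9·(cos 14.9°, sin 14.9°) = (20.197, 5.3741). ∠VUE = 129.9°, so UE runs at 14.9° + (180° − 129.9°) = 65.000° from the x-axis; with |UE| = 19.5, E = U + 19.5·(cos 65.000°, sin 65.000°) = (28.438, 23.047). The perpendicularity gives EA at right angles to UE; with |EA| = 22.9 on the left of UE, A = E + 22.9·(-0.90631, 0.42262) = (7.6839, 32.725). Then |VA| = |A − V| = 33.615.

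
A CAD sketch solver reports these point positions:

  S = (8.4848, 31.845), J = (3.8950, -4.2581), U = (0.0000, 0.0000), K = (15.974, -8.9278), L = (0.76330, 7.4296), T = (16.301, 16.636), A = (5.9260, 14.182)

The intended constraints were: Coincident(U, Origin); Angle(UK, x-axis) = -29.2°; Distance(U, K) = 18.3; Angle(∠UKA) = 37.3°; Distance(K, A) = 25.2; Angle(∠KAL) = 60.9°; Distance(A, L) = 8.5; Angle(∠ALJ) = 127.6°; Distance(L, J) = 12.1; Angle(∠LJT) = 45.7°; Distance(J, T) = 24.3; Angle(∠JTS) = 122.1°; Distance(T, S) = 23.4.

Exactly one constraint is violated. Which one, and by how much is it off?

Distance(T, S) = 23.4 — off by 6.30.

U = (0.00, 0.00) ✓; UK at -29.20° ✓; |UK| = 18.30 ✓; ∠UKA = 37.30° ✓; |KA| = 25.20 ✓; ∠KAL = 60.90° ✓; |AL| = 8.500 ✓; ∠ALJ = 127.6° ✓; |LJ| = 12.10 ✓; ∠LJT = 45.70° ✓; |JT| = 24.30 ✓; ∠JTS = 122.1° ✓; |TS| = 17.10 ✗.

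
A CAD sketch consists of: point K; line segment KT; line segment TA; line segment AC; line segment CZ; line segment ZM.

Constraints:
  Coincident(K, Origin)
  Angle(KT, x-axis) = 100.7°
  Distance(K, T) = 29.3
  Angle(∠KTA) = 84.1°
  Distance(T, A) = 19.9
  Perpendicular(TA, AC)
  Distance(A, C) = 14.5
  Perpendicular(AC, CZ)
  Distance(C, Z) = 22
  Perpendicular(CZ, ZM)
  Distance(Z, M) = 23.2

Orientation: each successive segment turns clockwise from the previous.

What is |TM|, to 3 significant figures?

8.95

K is at the origin; KT runs at 100.7° with length 29.3, so T = (-5.44, 28.8). ∠KTA = 84.1° gives TA at 4.80° from the x-axis; with |TA| = 19.9, A = (14.4, 30.5). TA is perpendicular to AC, so AC runs at -85.2°; with |AC| = 14.5, C = (15.6, 16.0). AC ⟂ CZ, so CZ runs at -175°; with |CZ| = 22.0, Z = (-6.32, 14.2). CZ ⟂ ZM, so ZM runs at 94.8°; with |ZM| = 23.2, M = (-8.26, 37.3). Then |TM| = |M − T| = 8.95.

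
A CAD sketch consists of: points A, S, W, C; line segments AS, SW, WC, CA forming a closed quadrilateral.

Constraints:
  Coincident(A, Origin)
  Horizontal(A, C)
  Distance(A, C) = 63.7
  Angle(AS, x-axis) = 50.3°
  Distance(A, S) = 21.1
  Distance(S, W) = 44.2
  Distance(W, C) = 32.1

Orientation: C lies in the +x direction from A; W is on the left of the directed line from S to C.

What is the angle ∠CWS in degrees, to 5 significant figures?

85.994°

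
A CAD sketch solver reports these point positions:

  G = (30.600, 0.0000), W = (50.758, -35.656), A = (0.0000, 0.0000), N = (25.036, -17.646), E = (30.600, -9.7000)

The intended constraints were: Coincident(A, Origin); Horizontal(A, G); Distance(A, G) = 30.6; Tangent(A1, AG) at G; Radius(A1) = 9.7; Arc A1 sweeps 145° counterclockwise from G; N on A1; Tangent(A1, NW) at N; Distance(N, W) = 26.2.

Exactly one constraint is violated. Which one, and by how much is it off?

Distance(N, W) = 26.2 — off by 5.20.

A = (0.00, 0.00) ✓; A.y = 0.00, G.y = 0.00 ✓; |AG| = 30.60 ✓; ∠(EG, GA) = 90.00° ✓; |EG| = 9.700 ✓; bearing(E→N) − bearing(E→G) = 145.0° ✓; |EN| = 9.700 ✓; ∠(EN, NW) = 90.00° ✓; |NW| = 31.40 ✗.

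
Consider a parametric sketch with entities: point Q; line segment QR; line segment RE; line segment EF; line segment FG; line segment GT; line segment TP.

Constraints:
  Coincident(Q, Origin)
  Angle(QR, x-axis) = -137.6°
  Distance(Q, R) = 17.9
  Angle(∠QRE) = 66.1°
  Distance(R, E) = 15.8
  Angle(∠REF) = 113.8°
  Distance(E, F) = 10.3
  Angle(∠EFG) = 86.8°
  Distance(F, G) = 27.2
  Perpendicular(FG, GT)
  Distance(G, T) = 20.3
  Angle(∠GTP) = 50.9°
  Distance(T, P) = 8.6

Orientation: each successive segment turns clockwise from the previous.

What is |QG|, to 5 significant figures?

13.024

Q is at the origin; QR runs at -137.6° with length 17.9, so R = (-13.218, -12.070). ∠QRE = 66.1° gives RE at 108.50° from the x-axis; with |RE| = 15.8, E = (-18.232, 2.9135). ∠REF = 113.8° gives EF at 42.300° from the x-axis; with |EF| = 10.3, F = (-10.614, 9.8455). ∠EFG = 86.8° gives FG at -50.900° from the x-axis; with |FG| = 27.2, G = (6.5408, -11.263). Then |QG| = |G − Q| = 13.024.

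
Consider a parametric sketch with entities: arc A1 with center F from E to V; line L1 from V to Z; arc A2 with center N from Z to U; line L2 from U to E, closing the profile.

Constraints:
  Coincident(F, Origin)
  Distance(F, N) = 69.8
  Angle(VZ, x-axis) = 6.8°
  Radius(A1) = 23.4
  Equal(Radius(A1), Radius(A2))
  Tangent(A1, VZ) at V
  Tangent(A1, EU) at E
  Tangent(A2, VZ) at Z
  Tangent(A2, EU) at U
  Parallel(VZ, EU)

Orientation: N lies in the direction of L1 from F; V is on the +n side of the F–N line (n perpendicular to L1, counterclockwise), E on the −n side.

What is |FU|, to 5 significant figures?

73.618

The slot axis is L1's direction at 6.8°, so u = (cos 6.8°, sin 6.8°) = (0.99297, 0.11840) and n = (−sin 6.8°, cos 6.8°) = (-0.11840, 0.99297). F is at the origin and N lies 69.8 along u from F, so N = 69.8·u = (69.309, 8.2646). Tangency of A1 to both parallel lines with radius 23.4 puts V and E at F ± 23.4·n: V = (-2.7707, 23.235), E = (2.7707, -23.235). Equal radii place Z and U the same way about N: Z = N + 23.4·n = (66.538, 31.500), U = N − 23.4·n = (72.080, -14.971). Then |FU| = |U − F| = 73.618.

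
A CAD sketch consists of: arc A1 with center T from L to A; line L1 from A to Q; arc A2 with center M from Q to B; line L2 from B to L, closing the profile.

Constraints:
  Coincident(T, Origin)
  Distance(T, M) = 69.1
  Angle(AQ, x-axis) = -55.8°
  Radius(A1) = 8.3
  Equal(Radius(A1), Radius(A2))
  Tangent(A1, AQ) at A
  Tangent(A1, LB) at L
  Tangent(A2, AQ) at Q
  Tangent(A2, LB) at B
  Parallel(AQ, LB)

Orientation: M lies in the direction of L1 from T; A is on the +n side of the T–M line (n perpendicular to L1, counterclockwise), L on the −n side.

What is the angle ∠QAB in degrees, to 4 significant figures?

13.51°

The slot axis is L1's direction at -55.8°, so u = (cos -55.8°, sin -55.8°) = (0.5621, -0.8271) and n = (−sin -55.8°, cos -55.8°) = (0.8271, 0.5621). T is at the origin and M lies 69.1 along u from T, so M = 69.1·u = (38.84, -57.15). Tangency of A1 to both parallel lines with radius 8.3 puts A and L at T ± 8.3·n: A = (6.865, 4.665), L = (-6.865, -4.665). Equal radii place Q and B the same way about M: Q = M + 8.3·n = (45.70, -52.49), B = M − 8.3·n = (31.98, -61.82). Then cos ∠QAB = AQ·AB / (|AQ||AB|), giving 13.51°.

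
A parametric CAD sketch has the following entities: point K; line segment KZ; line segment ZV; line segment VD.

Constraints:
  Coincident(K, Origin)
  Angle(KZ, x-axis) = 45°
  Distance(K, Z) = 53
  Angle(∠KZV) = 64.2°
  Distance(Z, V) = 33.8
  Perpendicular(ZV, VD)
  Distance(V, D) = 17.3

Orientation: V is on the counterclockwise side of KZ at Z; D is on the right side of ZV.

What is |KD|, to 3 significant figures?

65.9

K is at the origin; KZ runs at 45.0° with length 53.0, so Z = 53.0·(cos 45.0°, sin 45.0°) = (37.5, 37.5). ∠KZV = 64.2°, so ZV runs at 45.0° + (180° − 64.2°) = 161° from the x-axis; with |ZV| = 33.8, V = Z + 33.8·(cos 161°, sin 161°) = (5.56, 48.6). ZV ⟂ VD; with |VD| = 17.3 on the right of ZV, D = V + 17.3·(0.329, 0.944) = (11.2, 64.9). Then |KD| = |D − K| = 65.9.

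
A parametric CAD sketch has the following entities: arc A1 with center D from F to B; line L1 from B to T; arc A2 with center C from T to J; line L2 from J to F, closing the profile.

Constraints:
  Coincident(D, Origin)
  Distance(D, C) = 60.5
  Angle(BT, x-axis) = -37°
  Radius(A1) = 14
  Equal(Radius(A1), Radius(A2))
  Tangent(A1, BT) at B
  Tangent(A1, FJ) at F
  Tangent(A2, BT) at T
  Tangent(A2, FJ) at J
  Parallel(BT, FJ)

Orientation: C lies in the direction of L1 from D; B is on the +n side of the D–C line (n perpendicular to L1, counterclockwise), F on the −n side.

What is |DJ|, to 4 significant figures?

62.10

Tangency of A1 to both parallel lines with radius 14.0 puts B and F at D ± 14.0·n: B = (8.425, 11.18), F = (-8.425, -11.18). Equal radii place T and J the same way about C: T = C + 14.0·n = (56.74, -25.23), J = C − 14.0·n = (39.89, -47.59). Then |DJ| = |J − D| = 62.10.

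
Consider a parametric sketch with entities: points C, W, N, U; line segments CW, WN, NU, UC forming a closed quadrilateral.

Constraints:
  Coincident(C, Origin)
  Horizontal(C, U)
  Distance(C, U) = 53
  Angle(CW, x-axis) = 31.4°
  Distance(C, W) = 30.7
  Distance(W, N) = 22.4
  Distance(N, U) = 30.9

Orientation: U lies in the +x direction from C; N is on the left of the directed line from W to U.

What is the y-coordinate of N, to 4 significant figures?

29.57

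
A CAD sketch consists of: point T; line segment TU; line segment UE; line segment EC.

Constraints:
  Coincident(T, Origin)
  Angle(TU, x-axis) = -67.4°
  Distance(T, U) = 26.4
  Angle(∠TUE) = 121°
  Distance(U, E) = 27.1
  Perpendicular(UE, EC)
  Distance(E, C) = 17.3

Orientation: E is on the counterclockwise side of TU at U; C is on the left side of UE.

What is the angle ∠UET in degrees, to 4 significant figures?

29.08°

T is at the origin; TU runs at -67.4° with length 26.4, so U = 26.4·(cos -67.4°, sin -67.4°) = (10.15, -24.37). ∠TUE = 121.0°, so UE runs at -67.4° + (180° − 121.0°) = -8.400° from the x-axis; with |UE| = 27.1, E = U + 27.1·(cos -8.400°, sin -8.400°) = (36.95, -28.33). Then cos ∠UET = EU·ET / (|EU||ET|), giving 29.08°.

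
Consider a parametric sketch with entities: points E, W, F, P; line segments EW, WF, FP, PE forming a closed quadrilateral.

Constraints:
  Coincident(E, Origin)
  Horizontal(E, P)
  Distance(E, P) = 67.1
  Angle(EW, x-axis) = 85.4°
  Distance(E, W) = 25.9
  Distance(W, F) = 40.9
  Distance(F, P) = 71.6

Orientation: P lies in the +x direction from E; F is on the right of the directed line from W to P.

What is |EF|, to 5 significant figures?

15.066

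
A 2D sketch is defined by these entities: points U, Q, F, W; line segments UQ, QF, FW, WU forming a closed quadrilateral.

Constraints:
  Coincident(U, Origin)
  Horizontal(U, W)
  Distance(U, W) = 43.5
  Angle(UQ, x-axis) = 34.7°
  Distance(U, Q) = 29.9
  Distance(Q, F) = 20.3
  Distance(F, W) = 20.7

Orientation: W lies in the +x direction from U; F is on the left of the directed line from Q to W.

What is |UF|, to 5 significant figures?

49.114

Checks: |QF| = 20.30 ✓; |FW| = 20.70 ✓.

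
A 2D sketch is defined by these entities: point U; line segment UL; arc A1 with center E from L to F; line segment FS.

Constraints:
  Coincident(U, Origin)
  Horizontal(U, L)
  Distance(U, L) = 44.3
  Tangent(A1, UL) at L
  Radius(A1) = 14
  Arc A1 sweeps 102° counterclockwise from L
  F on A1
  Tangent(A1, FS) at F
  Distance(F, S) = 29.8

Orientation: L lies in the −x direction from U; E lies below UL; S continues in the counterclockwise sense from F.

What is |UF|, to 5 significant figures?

60.409

U is at the origin; U and L share the same y with |UL| = 44.3 and L on the −x side, so L = (-44.300, 0.0000). The tangent condition forces EL to be normal to UL, so E = L + (0, -14) = (-44.300, -14.000). On A1, L sits at bearing 90° from E; a 102° counterclockwise sweep puts F at bearing 192°, so F = E + 14.0·(cos 192°, sin 192°) = (-57.994, -16.911). Then |UF| = |F − U| = 60.409.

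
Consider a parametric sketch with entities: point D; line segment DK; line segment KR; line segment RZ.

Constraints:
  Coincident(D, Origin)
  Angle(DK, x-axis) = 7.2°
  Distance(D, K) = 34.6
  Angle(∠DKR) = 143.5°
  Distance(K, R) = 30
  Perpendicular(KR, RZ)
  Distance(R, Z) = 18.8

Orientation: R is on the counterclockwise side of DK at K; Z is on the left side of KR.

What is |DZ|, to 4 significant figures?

57.84

D is at the origin; DK runs at 7.2° with length 34.6, so K = 34.6·(cos 7.2°, sin 7.2°) = (34.33, 4.337). ∠DKR = 143.5°, so KR runs at 7.2° + (180° − 143.5°) = 43.70° from the x-axis; with |KR| = 30.0, R = K + 30.0·(cos 43.70°, sin 43.70°) = (56.02, 25.06). KR ⟂ RZ; with |RZ| = 18.8 on the left of KR, Z = R + 18.8·(-0.6909, 0.7230) = (43.03, 38.65). Then |DZ| = |Z − D| = 57.84.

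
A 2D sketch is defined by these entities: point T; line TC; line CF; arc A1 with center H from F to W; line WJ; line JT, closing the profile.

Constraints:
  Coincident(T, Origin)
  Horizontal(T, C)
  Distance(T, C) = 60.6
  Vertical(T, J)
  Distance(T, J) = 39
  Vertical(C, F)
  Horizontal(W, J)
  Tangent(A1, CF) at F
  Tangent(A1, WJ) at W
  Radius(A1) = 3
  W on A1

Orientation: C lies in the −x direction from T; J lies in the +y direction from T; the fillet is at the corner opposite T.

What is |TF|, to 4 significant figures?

70.49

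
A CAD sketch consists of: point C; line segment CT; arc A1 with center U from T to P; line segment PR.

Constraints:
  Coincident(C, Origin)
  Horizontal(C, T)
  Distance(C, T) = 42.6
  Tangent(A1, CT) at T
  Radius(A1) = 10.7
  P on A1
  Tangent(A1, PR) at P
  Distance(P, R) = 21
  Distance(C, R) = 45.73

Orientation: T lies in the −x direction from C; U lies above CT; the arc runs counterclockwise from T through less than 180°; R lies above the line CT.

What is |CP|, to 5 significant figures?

33.770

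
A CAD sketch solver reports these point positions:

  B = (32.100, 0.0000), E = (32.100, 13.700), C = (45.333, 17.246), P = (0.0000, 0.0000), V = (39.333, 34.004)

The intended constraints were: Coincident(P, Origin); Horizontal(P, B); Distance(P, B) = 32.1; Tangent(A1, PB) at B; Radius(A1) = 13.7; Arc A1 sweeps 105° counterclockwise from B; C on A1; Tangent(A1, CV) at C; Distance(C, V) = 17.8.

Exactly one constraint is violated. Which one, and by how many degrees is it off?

Tangent(A1, CV) at C — off by 4.70°.

P = (0.00, 0.00) ✓; P.y = 0.00, B.y = 0.00 ✓; |PB| = 32.10 ✓; ∠(EB, BP) = 90.00° ✓; |EB| = 13.70 ✓; bearing(E→C) − bearing(E→B) = 105.0° ✓; |EC| = 13.70 ✓; ∠(EC, CV) = 85.30° ✗; |CV| = 17.80 ✓.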